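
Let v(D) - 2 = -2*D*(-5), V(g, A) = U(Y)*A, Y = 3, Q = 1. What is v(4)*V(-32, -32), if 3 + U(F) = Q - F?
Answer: 6720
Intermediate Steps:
U(F) = -2 - F (U(F) = -3 + (1 - F) = -2 - F)
V(g, A) = -5*A (V(g, A) = (-2 - 1*3)*A = (-2 - 3)*A = -5*A)
v(D) = 2 + 10*D (v(D) = 2 - 2*D*(-5) = 2 + 10*D)
v(4)*V(-32, -32) = (2 + 10*4)*(-5*(-32)) = (2 + 40)*160 = 42*160 = 6720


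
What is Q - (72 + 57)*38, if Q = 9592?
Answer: 4690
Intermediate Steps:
Q - (72 + 57)*38 = 9592 - (72 + 57)*38 = 9592 - 129*38 = 9592 - 1*4902 = 9592 - 4902 = 4690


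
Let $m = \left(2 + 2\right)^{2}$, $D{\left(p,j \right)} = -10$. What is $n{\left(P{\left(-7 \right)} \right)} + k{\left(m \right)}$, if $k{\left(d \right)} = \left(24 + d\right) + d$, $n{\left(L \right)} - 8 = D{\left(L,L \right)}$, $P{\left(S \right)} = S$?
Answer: $54$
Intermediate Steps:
$m = 16$ ($m = 4^{2} = 16$)
$n{\left(L \right)} = -2$ ($n{\left(L \right)} = 8 - 10 = -2$)
$k{\left(d \right)} = 24 + 2 d$
$n{\left(P{\left(-7 \right)} \right)} + k{\left(m \right)} = -2 + \left(24 + 2 \cdot 16\right) = -2 + \left(24 + 32\right) = -2 + 56 = 54$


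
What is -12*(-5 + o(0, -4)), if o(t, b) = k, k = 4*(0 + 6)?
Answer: -228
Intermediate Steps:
k = 24 (k = 4*6 = 24)
o(t, b) = 24
-12*(-5 + o(0, -4)) = -12*(-5 + 24) = -12*19 = -228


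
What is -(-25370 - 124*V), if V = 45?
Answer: 30950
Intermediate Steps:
-(-25370 - 124*V) = -(-25370 - 124*45) = -(-25370 - 5580) = -1*(-30950) = 30950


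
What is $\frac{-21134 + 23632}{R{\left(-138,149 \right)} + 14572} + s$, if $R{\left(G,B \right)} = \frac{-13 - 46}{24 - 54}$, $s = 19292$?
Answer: $\frac{8434903888}{437219} \approx 19292.0$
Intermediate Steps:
$R{\left(G,B \right)} = \frac{59}{30}$ ($R{\left(G,B \right)} = - \frac{59}{-30} = \left(-59\right) \left(- \frac{1}{30}\right) = \frac{59}{30}$)
$\frac{-21134 + 23632}{R{\left(-138,149 \right)} + 14572} + s = \frac{-21134 + 23632}{\frac{59}{30} + 14572} + 19292 = \frac{2498}{\frac{437219}{30}} + 19292 = 2498 \cdot \frac{30}{437219} + 19292 = \frac{74940}{437219} + 19292 = \frac{8434903888}{437219}$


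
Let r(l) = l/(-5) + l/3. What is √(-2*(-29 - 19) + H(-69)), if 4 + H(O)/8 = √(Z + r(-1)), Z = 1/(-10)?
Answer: 2*√(3600 + 15*I*√210)/15 ≈ 8.0036 + 0.24141*I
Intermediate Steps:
Z = -⅒ ≈ -0.10000
r(l) = 2*l/15 (r(l) = l*(-⅕) + l*(⅓) = -l/5 + l/3 = 2*l/15)
H(O) = -32 + 4*I*√210/15 (H(O) = -32 + 8*√(-⅒ + (2/15)*(-1)) = -32 + 8*√(-⅒ - 2/15) = -32 + 8*√(-7/30) = -32 + 8*(I*√210/30) = -32 + 4*I*√210/15)
√(-2*(-29 - 19) + H(-69)) = √(-2*(-29 - 19) + (-32 + 4*I*√210/15)) = √(-2*(-48) + (-32 + 4*I*√210/15)) = √(96 + (-32 + 4*I*√210/15)) = √(64 + 4*I*√210/15)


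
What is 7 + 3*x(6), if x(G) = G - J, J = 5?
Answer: 10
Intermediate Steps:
x(G) = -5 + G (x(G) = G - 1*5 = G - 5 = -5 + G)
7 + 3*x(6) = 7 + 3*(-5 + 6) = 7 + 3*1 = 7 + 3 = 10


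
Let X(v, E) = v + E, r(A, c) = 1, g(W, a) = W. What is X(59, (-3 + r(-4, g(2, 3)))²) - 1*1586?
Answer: -1523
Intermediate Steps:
X(v, E) = E + v
X(59, (-3 + r(-4, g(2, 3)))²) - 1*1586 = ((-3 + 1)² + 59) - 1*1586 = ((-2)² + 59) - 1586 = (4 + 59) - 1586 = 63 - 1586 = -1523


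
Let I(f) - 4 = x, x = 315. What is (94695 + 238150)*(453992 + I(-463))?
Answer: 151215144795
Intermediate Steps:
I(f) = 319 (I(f) = 4 + 315 = 319)
(94695 + 238150)*(453992 + I(-463)) = (94695 + 238150)*(453992 + 319) = 332845*454311 = 151215144795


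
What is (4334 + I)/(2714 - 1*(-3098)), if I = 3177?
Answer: 7511/5812 ≈ 1.2923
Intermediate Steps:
(4334 + I)/(2714 - 1*(-3098)) = (4334 + 3177)/(2714 - 1*(-3098)) = 7511/(2714 + 3098) = 7511/5812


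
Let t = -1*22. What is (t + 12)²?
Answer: 100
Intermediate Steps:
t = -22
(t + 12)² = (-22 + 12)² = (-10)² = 100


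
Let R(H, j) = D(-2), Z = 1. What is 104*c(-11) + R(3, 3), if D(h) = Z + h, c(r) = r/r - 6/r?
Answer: 1757/11 ≈ 159.73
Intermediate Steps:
c(r) = 1 - 6/r
D(h) = 1 + h
R(H, j) = -1 (R(H, j) = 1 - 2 = -1)
104*c(-11) + R(3, 3) = 104*((-6 - 11)/(-11)) - 1 = 104*(-1/11*(-17)) - 1 = 104*(17/11) - 1 = 1768/11 - 1 = 1757/11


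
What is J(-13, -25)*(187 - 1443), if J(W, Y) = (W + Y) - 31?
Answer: 86664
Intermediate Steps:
J(W, Y) = -31 + W + Y
J(-13, -25)*(187 - 1443) = (-31 - 13 - 25)*(187 - 1443) = -69*(-1256) = 86664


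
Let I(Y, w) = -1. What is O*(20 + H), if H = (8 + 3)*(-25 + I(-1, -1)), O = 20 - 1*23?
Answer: 798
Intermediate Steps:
O = -3 (O = 20 - 23 = -3)
H = -286 (H = (8 + 3)*(-25 - 1) = 11*(-26) = -286)
O*(20 + H) = -3*(20 - 286) = -3*(-266) = 798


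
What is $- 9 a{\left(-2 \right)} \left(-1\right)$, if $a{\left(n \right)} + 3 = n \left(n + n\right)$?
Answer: $45$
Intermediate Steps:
$a{\left(n \right)} = -3 + 2 n^{2}$ ($a{\left(n \right)} = -3 + n \left(n + n\right) = -3 + n 2 n = -3 + 2 n^{2}$)
$- 9 a{\left(-2 \right)} \left(-1\right) = - 9 \left(-3 + 2 \left(-2\right)^{2}\right) \left(-1\right) = - 9 \left(-3 + 2 \cdot 4\right) \left(-1\right) = - 9 \left(-3 + 8\right) \left(-1\right) = \left(-9\right) 5 \left(-1\right) = \left(-45\right) \left(-1\right) = 45$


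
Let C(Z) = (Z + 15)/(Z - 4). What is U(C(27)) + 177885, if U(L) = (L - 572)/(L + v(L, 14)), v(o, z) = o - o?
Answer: 3729028/21 ≈ 1.7757e+5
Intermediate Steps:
v(o, z) = 0
C(Z) = (15 + Z)/(-4 + Z)
U(L) = (-572 + L)/L (U(L) = (L - 572)/(L + 0) = (-572 + L)/L)
U(C(27)) + 177885 = (-572 + (15 + 27)/(-4 + 27))/(((15 + 27)/(-4 + 27))) + 177885 = (-572 + 42/23)/((42/23)) + 177885 = (-572 + (1/23)*42)/(((1/23)*42)) + 177885 = (-572 + 42/23)/(42/23) + 177885 = (23/42)*(-13114/23) + 177885 = -6557/21 + 177885 = 3729028/21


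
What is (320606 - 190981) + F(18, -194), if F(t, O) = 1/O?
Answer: 25147249/194 ≈ 1.2963e+5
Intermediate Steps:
(320606 - 190981) + F(18, -194) = (320606 - 190981) + 1/(-194) = 129625 - 1/194 = 25147249/194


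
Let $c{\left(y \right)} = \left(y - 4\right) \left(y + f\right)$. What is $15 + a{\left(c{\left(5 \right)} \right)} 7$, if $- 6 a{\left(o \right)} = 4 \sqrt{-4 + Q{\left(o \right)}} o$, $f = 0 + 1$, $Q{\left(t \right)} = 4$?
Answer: $15$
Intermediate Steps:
$f = 1$
$c{\left(y \right)} = \left(1 + y\right) \left(-4 + y\right)$ ($c{\left(y \right)} = \left(y - 4\right) \left(y + 1\right) = \left(-4 + y\right) \left(1 + y\right) = \left(1 + y\right) \left(-4 + y\right)$)
$a{\left(o \right)} = 0$ ($a{\left(o \right)} = - \frac{4 \sqrt{-4 + 4} o}{6} = - \frac{4 \sqrt{0} o}{6} = - \frac{4 \cdot 0 o}{6} = - \frac{0 o}{6} = \left(- \frac{1}{6}\right) 0 = 0$)
$15 + a{\left(c{\left(5 \right)} \right)} 7 = 15 + 0 \cdot 7 = 15 + 0 = 15$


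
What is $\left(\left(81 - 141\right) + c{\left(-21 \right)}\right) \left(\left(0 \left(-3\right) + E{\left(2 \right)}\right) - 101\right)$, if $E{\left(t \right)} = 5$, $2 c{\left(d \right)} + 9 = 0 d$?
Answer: $6192$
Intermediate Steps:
$c{\left(d \right)} = - \frac{9}{2}$ ($c{\left(d \right)} = - \frac{9}{2} + \frac{0 d}{2} = - \frac{9}{2} + \frac{1}{2} \cdot 0 = - \frac{9}{2} + 0 = - \frac{9}{2}$)
$\left(\left(81 - 141\right) + c{\left(-21 \right)}\right) \left(\left(0 \left(-3\right) + E{\left(2 \right)}\right) - 101\right) = \left(\left(81 - 141\right) - \frac{9}{2}\right) \left(\left(0 \left(-3\right) + 5\right) - 101\right) = \left(\left(81 - 141\right) - \frac{9}{2}\right) \left(\left(0 + 5\right) - 101\right) = \left(-60 - \frac{9}{2}\right) \left(5 - 101\right) = \left(- \frac{129}{2}\right) \left(-96\right) = 6192$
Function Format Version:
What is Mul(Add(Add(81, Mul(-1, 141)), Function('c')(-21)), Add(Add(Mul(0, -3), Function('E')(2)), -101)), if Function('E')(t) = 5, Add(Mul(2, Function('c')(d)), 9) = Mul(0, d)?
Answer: 6192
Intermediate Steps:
Function('c')(d) = Rational(-9, 2) (Function('c')(d) = Add(Rational(-9, 2), Mul(Rational(1, 2), Mul(0, d))) = Add(Rational(-9, 2), Mul(Rational(1, 2), 0)) = Add(Rational(-9, 2), 0) = Rational(-9, 2))
Mul(Add(Add(81, Mul(-1, 141)), Function('c')(-21)), Add(Add(Mul(0, -3), Function('E')(2)), -101)) = Mul(Add(Add(81, Mul(-1, 141)), Rational(-9, 2)), Add(Add(Mul(0, -3), 5), -101)) = Mul(Add(Add(81, -141), Rational(-9, 2)), Add(Add(0, 5), -101)) = Mul(Add(-60, Rational(-9, 2)), Add(5, -101)) = Mul(Rational(-129, 2), -96) = 6192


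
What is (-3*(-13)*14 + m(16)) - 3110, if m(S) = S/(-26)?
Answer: -33340/13 ≈ -2564.6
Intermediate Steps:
m(S) = -S/26 (m(S) = S*(-1/26) = -S/26)
(-3*(-13)*14 + m(16)) - 3110 = (-3*(-13)*14 - 1/26*16) - 3110 = (39*14 - 8/13) - 3110 = (546 - 8/13) - 3110 = 7090/13 - 3110 = -33340/13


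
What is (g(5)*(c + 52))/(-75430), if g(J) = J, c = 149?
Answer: -201/15086 ≈ -0.013324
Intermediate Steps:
(g(5)*(c + 52))/(-75430) = (5*(149 + 52))/(-75430) = (5*201)*(-1/75430) = 1005*(-1/75430) = -201/15086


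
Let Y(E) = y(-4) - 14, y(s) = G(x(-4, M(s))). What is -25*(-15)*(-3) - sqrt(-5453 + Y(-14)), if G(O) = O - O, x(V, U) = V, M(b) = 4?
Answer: -1125 - I*sqrt(5467) ≈ -1125.0 - 73.939*I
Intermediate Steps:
G(O) = 0
y(s) = 0
Y(E) = -14 (Y(E) = 0 - 14 = -14)
-25*(-15)*(-3) - sqrt(-5453 + Y(-14)) = -25*(-15)*(-3) - sqrt(-5453 - 14) = 375*(-3) - sqrt(-5467) = -1125 - I*sqrt(5467)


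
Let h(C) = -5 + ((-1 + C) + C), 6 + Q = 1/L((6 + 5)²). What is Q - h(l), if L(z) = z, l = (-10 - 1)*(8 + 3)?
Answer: 29283/121 ≈ 242.01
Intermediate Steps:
l = -121 (l = -11*11 = -121)
Q = -725/121 (Q = -6 + 1/((6 + 5)²) = -6 + 1/(11²) = -6 + 1/121 = -725/121 ≈ -5.9917)
h(C) = -6 + 2*C (h(C) = -5 + (-1 + 2*C) = -6 + 2*C)
Q - h(l) = -725/121 - (-6 + 2*(-121)) = -725/121 - (-6 - 242) = -725/121 - 1*(-248) = -725/121 + 248 = 29283/121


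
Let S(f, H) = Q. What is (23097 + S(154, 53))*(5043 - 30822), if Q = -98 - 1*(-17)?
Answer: -593329464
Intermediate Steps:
Q = -81 (Q = -98 + 17 = -81)
S(f, H) = -81
(23097 + S(154, 53))*(5043 - 30822) = (23097 - 81)*(5043 - 30822) = 23016*(-25779) = -593329464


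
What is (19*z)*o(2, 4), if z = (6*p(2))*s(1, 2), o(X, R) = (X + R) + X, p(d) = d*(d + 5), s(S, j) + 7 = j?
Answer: -63840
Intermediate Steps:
s(S, j) = -7 + j
p(d) = d*(5 + d)
o(X, R) = R + 2*X (o(X, R) = (R + X) + X = R + 2*X)
z = -420 (z = (6*(2*(5 + 2)))*(-7 + 2) = (6*(2*7))*(-5) = (6*14)*(-5) = 84*(-5) = -420)
(19*z)*o(2, 4) = (19*(-420))*(4 + 2*2) = -7980*(4 + 4) = -7980*8 = -63840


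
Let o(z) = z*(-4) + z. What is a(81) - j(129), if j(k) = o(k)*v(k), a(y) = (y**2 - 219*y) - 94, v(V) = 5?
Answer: -9337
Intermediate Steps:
o(z) = -3*z (o(z) = -4*z + z = -3*z)
a(y) = -94 + y**2 - 219*y
j(k) = -15*k (j(k) = -3*k*5 = -15*k)
a(81) - j(129) = (-94 + 81**2 - 219*81) - (-15)*129 = (-94 + 6561 - 17739) - 1*(-1935) = -11272 + 1935 = -9337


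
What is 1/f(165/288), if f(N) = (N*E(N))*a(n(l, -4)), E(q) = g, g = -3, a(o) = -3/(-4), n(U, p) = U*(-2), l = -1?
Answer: -128/165 ≈ -0.77576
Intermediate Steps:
n(U, p) = -2*U
a(o) = ¾ (a(o) = -3*(-¼) = ¾)
E(q) = -3
f(N) = -9*N/4 (f(N) = (N*(-3))*(¾) = -3*N*(¾) = -9*N/4)
1/f(165/288) = 1/(-1485/(4*288)) = 1/(-9/4*55/96) = 1/(-165/128) = -128/165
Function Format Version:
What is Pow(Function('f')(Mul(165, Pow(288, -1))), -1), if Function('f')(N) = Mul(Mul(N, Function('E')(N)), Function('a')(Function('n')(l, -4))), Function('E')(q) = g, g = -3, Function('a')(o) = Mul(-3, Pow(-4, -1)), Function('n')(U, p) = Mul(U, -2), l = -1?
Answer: Rational(-128, 165) ≈ -0.77576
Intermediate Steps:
Function('n')(U, p) = Mul(-2, U)
Function('a')(o) = Rational(3, 4) (Function('a')(o) = Mul(-3, Rational(-1, 4)) = Rational(3, 4))
Function('E')(q) = -3
Function('f')(N) = Mul(Rational(-9, 4), N) (Function('f')(N) = Mul(Mul(N, -3), Rational(3, 4)) = Mul(Mul(-3, N), Rational(3, 4)) = Mul(Rational(-9, 4), N))
Pow(Function('f')(Mul(165, Pow(288, -1))), -1) = Pow(Mul(Rational(-9, 4), Mul(165, Pow(288, -1))), -1) = Pow(Mul(Rational(-9, 4), Mul(165, Rational(1, 288))), -1) = Pow(Mul(Rational(-9, 4), Rational(55, 96)), -1) = Pow(Rational(-165, 128), -1) = Rational(-128, 165)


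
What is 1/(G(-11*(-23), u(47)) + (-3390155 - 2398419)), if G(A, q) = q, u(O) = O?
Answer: -1/5788527 ≈ -1.7276e-7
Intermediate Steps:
1/(G(-11*(-23), u(47)) + (-3390155 - 2398419)) = 1/(47 + (-3390155 - 2398419)) = 1/(47 - 5788574) = 1/(-5788527) = -1/5788527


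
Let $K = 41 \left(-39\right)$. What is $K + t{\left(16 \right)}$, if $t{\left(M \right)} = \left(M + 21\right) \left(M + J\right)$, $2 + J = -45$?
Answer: $-2746$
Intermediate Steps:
$J = -47$ ($J = -2 - 45 = -47$)
$K = -1599$
$t{\left(M \right)} = \left(-47 + M\right) \left(21 + M\right)$ ($t{\left(M \right)} = \left(M + 21\right) \left(M - 47\right) = \left(21 + M\right) \left(-47 + M\right) = \left(-47 + M\right) \left(21 + M\right)$)
$K + t{\left(16 \right)} = -1599 - \left(1403 - 256\right) = -1599 - 1147 = -2746$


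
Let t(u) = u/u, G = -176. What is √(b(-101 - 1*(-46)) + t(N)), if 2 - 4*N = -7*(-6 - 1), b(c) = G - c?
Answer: 2*I*√30 ≈ 10.954*I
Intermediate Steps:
b(c) = -176 - c
N = -47/4 (N = ½ - (-7)*(-6 - 1)/4 = ½ - (-7)*(-7)/4 = ½ - ¼*49 = ½ - 49/4 = -47/4 ≈ -11.750)
t(u) = 1
√(b(-101 - 1*(-46)) + t(N)) = √((-176 - (-101 - 1*(-46))) + 1) = √((-176 - (-101 + 46)) + 1) = √((-176 - 1*(-55)) + 1) = √((-176 + 55) + 1) = √(-121 + 1) = √(-120) = 2*I*√30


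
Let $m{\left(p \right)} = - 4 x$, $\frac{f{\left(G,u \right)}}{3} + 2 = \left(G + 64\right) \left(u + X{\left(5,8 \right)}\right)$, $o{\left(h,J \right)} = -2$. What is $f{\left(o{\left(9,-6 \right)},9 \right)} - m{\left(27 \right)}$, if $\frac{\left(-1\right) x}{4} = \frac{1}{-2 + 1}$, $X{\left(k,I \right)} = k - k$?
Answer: $1684$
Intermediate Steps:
$X{\left(k,I \right)} = 0$
$f{\left(G,u \right)} = -6 + 3 u \left(64 + G\right)$ ($f{\left(G,u \right)} = -6 + 3 \left(G + 64\right) \left(u + 0\right) = -6 + 3 \left(64 + G\right) u = -6 + 3 u \left(64 + G\right)$)
$x = 4$ ($x = - \frac{4}{-2 + 1} = - \frac{4}{-1} = \left(-4\right) \left(-1\right) = 4$)
$m{\left(p \right)} = -16$ ($m{\left(p \right)} = \left(-4\right) 4 = -16$)
$f{\left(o{\left(9,-6 \right)},9 \right)} - m{\left(27 \right)} = \left(-6 + 192 \cdot 9 + 3 \left(-2\right) 9\right) - -16 = \left(-6 + 1728 - 54\right) + 16 = 1668 + 16 = 1684$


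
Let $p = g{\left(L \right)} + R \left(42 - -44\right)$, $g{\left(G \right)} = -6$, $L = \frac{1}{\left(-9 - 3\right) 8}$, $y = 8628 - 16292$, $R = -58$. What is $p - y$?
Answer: $2670$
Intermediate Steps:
$y = -7664$ ($y = 8628 - 16292 = -7664$)
$L = - \frac{1}{96}$ ($L = \frac{1}{-12} \cdot \frac{1}{8} = \left(- \frac{1}{12}\right) \frac{1}{8} = - \frac{1}{96} \approx -0.010417$)
$p = -4994$ ($p = -6 - 58 \left(42 - -44\right) = -6 - 58 \left(42 + 44\right) = -6 - 4988 = -4994$)
$p - y = -4994 - -7664 = -4994 + 7664 = 2670$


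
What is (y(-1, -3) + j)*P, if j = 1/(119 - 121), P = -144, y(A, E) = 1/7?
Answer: 360/7 ≈ 51.429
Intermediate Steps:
y(A, E) = 1/7
j = -1/2 (j = 1/(-2) = -1/2 ≈ -0.50000)
(y(-1, -3) + j)*P = (1/7 - 1/2)*(-144) = -5/14*(-144) = 360/7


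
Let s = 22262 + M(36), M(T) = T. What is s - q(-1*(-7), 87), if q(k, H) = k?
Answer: 22291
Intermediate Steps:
s = 22298 (s = 22262 + 36 = 22298)
s - q(-1*(-7), 87) = 22298 - (-1)*(-7) = 22298 - 1*7 = 22298 - 7 = 22291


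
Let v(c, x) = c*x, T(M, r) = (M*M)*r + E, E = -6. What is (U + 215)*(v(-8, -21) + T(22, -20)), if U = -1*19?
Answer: -1865528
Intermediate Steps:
U = -19
T(M, r) = -6 + r*M**2 (T(M, r) = (M*M)*r - 6 = M**2*r - 6 = r*M**2 - 6 = -6 + r*M**2)
(U + 215)*(v(-8, -21) + T(22, -20)) = (-19 + 215)*(-8*(-21) + (-6 - 20*22**2)) = 196*(168 + (-6 - 20*484)) = 196*(168 + (-6 - 9680)) = 196*(168 - 9686) = 196*(-9518) = -1865528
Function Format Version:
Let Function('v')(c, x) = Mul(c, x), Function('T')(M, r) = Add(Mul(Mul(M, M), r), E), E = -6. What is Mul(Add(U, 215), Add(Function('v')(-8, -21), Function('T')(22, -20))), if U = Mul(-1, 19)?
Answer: -1865528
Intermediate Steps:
U = -19
Function('T')(M, r) = Add(-6, Mul(r, Pow(M, 2))) (Function('T')(M, r) = Add(Mul(Mul(M, M), r), -6) = Add(Mul(Pow(M, 2), r), -6) = Add(Mul(r, Pow(M, 2)), -6) = Add(-6, Mul(r, Pow(M, 2))))
Mul(Add(U, 215), Add(Function('v')(-8, -21), Function('T')(22, -20))) = Mul(Add(-19, 215), Add(Mul(-8, -21), Add(-6, Mul(-20, Pow(22, 2))))) = Mul(196, Add(168, Add(-6, Mul(-20, 484)))) = Mul(196, Add(168, Add(-6, -9680))) = Mul(196, Add(168, -9686)) = Mul(196, -9518) = -1865528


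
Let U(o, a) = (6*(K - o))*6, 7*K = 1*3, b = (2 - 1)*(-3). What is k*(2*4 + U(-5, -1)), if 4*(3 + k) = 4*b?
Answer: -8544/7 ≈ -1220.6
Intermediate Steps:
b = -3 (b = 1*(-3) = -3)
K = 3/7 (K = (1*3)/7 = (⅐)*3 = 3/7 ≈ 0.42857)
U(o, a) = 108/7 - 36*o (U(o, a) = (6*(3/7 - o))*6 = (18/7 - 6*o)*6 = 108/7 - 36*o)
k = -6 (k = -3 + (4*(-3))/4 = -3 + (¼)*(-12) = -3 - 3 = -6)
k*(2*4 + U(-5, -1)) = -6*(2*4 + (108/7 - 36*(-5))) = -6*(8 + (108/7 + 180)) = -6*(8 + 1368/7) = -6*1424/7 = -8544/7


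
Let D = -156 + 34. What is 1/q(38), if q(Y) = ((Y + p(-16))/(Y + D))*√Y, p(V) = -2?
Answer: -7*√38/114 ≈ -0.37852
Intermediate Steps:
D = -122
q(Y) = √Y*(-2 + Y)/(-122 + Y) (q(Y) = ((Y - 2)/(Y - 122))*√Y = ((-2 + Y)/(-122 + Y))*√Y = √Y*(-2 + Y)/(-122 + Y))
1/q(38) = 1/(√38*(-2 + 38)/(-122 + 38)) = 1/(√38*36/(-84)) = 1/(√38*(-1/84)*36) = 1/(-3*√38/7) = -7*√38/114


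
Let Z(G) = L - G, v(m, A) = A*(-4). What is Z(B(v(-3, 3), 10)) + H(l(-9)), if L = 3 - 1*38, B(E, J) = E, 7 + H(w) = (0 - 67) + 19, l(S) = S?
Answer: -78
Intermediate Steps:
v(m, A) = -4*A
H(w) = -55 (H(w) = -7 + ((0 - 67) + 19) = -7 + (-67 + 19) = -7 - 48 = -55)
L = -35 (L = 3 - 38 = -35)
Z(G) = -35 - G
Z(B(v(-3, 3), 10)) + H(l(-9)) = (-35 - (-4)*3) - 55 = (-35 - 1*(-12)) - 55 = (-35 + 12) - 55 = -23 - 55 = -78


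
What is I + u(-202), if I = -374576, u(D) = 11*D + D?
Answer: -377000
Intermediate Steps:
u(D) = 12*D
I + u(-202) = -374576 + 12*(-202) = -374576 - 2424 = -377000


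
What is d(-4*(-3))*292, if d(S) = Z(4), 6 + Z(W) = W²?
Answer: 2920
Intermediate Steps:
Z(W) = -6 + W²
d(S) = 10 (d(S) = -6 + 4² = -6 + 16 = 10)
d(-4*(-3))*292 = 10*292 = 2920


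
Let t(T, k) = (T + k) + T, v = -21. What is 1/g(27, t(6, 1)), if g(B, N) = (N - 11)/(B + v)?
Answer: 3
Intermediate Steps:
t(T, k) = k + 2*T
g(B, N) = (-11 + N)/(-21 + B) (g(B, N) = (N - 11)/(B - 21) = (-11 + N)/(-21 + B))
1/g(27, t(6, 1)) = 1/((-11 + (1 + 2*6))/(-21 + 27)) = 1/((-11 + (1 + 12))/6) = 1/((-11 + 13)/6) = 1/((⅙)*2) = 1/(⅓) = 3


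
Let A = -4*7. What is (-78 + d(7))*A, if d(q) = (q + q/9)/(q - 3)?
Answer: 19166/9 ≈ 2129.6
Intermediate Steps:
d(q) = 10*q/(9*(-3 + q)) (d(q) = (q + q*(⅑))/(-3 + q) = (q + q/9)/(-3 + q) = (10*q/9)/(-3 + q) = 10*q/(9*(-3 + q)))
A = -28
(-78 + d(7))*A = (-78 + (10/9)*7/(-3 + 7))*(-28) = (-78 + (10/9)*7/4)*(-28) = (-78 + (10/9)*7*(¼))*(-28) = (-78 + 35/18)*(-28) = -1369/18*(-28) = 19166/9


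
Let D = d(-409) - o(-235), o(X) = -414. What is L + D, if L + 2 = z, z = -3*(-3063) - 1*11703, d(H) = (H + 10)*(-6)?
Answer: 292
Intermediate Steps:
d(H) = -60 - 6*H (d(H) = (10 + H)*(-6) = -60 - 6*H)
D = 2808 (D = (-60 - 6*(-409)) - 1*(-414) = (-60 + 2454) + 414 = 2394 + 414 = 2808)
z = -2514 (z = 9189 - 11703 = -2514)
L = -2516 (L = -2 - 2514 = -2516)
L + D = -2516 + 2808 = 292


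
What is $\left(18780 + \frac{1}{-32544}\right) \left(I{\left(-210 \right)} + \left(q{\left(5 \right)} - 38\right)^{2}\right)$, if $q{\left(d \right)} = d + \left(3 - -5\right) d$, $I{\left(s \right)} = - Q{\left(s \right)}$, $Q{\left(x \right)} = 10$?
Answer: $\frac{7945292147}{10848} \approx 7.3242 \cdot 10^{5}$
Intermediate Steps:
$I{\left(s \right)} = -10$ ($I{\left(s \right)} = \left(-1\right) 10 = -10$)
$q{\left(d \right)} = 9 d$ ($q{\left(d \right)} = d + \left(3 + 5\right) d = d + 8 d = 9 d$)
$\left(18780 + \frac{1}{-32544}\right) \left(I{\left(-210 \right)} + \left(q{\left(5 \right)} - 38\right)^{2}\right) = \left(18780 + \frac{1}{-32544}\right) \left(-10 + \left(9 \cdot 5 - 38\right)^{2}\right) = \left(18780 - \frac{1}{32544}\right) \left(-10 + \left(45 - 38\right)^{2}\right) = \frac{611176319 \left(-10 + 7^{2}\right)}{32544} = \frac{611176319 \left(-10 + 49\right)}{32544} = \frac{611176319}{32544} \cdot 39 = \frac{7945292147}{10848}$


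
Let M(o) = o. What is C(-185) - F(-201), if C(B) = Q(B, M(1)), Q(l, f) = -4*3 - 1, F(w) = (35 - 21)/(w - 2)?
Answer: -375/29 ≈ -12.931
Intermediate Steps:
F(w) = 14/(-2 + w)
Q(l, f) = -13 (Q(l, f) = -12 - 1 = -13)
C(B) = -13
C(-185) - F(-201) = -13 - 14/(-2 - 201) = -13 - 14/(-203) = -13 - 14*(-1)/203 = -13 - 1*(-2/29) = -13 + 2/29 = -375/29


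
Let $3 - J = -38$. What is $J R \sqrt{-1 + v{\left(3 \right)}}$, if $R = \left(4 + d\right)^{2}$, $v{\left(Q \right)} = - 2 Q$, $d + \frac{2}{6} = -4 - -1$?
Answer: $\frac{164 i \sqrt{7}}{9} \approx 48.211 i$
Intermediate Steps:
$d = - \frac{10}{3}$ ($d = - \frac{1}{3} - 3 = - \frac{10}{3} \approx -3.3333$)
$J = 41$ ($J = 3 - -38 = 3 + 38 = 41$)
$R = \frac{4}{9}$ ($R = \left(4 - \frac{10}{3}\right)^{2} = \left(\frac{2}{3}\right)^{2} = \frac{4}{9} \approx 0.44444$)
$J R \sqrt{-1 + v{\left(3 \right)}} = 41 \cdot \frac{4}{9} \sqrt{-1 - 6} = \frac{164 \sqrt{-1 - 6}}{9} = \frac{164 \sqrt{-7}}{9} = \frac{164 i \sqrt{7}}{9}$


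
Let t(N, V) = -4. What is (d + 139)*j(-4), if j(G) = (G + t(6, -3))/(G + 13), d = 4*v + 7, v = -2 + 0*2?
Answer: -368/3 ≈ -122.67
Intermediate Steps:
v = -2 (v = -2 + 0 = -2)
d = -1 (d = 4*(-2) + 7 = -8 + 7 = -1)
j(G) = (-4 + G)/(13 + G) (j(G) = (G - 4)/(G + 13) = (-4 + G)/(13 + G))
(d + 139)*j(-4) = (-1 + 139)*((-4 - 4)/(13 - 4)) = 138*(-8/9) = -368/3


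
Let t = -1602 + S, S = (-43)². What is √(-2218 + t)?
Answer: 3*I*√219 ≈ 44.396*I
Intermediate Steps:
S = 1849
t = 247 (t = -1602 + 1849 = 247)
√(-2218 + t) = √(-2218 + 247) = √(-1971) = 3*I*√219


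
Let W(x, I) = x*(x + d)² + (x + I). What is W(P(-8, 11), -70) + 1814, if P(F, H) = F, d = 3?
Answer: 1536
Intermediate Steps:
W(x, I) = I + x + x*(3 + x)² (W(x, I) = x*(x + 3)² + (x + I) = x*(3 + x)² + (I + x) = I + x + x*(3 + x)²)
W(P(-8, 11), -70) + 1814 = (-70 - 8 - 8*(3 - 8)²) + 1814 = (-70 - 8 - 8*(-5)²) + 1814 = (-70 - 8 - 8*25) + 1814 = (-70 - 8 - 200) + 1814 = -278 + 1814 = 1536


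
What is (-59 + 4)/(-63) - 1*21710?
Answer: -1367675/63 ≈ -21709.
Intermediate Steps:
(-59 + 4)/(-63) - 1*21710 = -1/63*(-55) - 21710 = 55/63 - 21710 = -1367675/63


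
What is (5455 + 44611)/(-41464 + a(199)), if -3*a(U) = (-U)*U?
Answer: -150198/84791 ≈ -1.7714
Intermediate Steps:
a(U) = U**2/3 (a(U) = -(-U)*U/3 = -(-1)*U**2/3 = U**2/3)
(5455 + 44611)/(-41464 + a(199)) = (5455 + 44611)/(-41464 + (1/3)*199**2) = 50066/(-41464 + (1/3)*39601) = 50066/(-41464 + 39601/3) = 50066/(-84791/3) = 50066*(-3/84791) = -150198/84791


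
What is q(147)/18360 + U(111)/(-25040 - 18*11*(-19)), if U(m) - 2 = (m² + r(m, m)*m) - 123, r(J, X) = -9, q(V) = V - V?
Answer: -11201/21278 ≈ -0.52641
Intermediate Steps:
q(V) = 0
U(m) = -121 + m² - 9*m (U(m) = 2 + ((m² - 9*m) - 123) = 2 + (-123 + m² - 9*m) = -121 + m² - 9*m)
q(147)/18360 + U(111)/(-25040 - 18*11*(-19)) = 0/18360 + (-121 + 111² - 9*111)/(-25040 - 18*11*(-19)) = 0*(1/18360) + (-121 + 12321 - 999)/(-25040 - 198*(-19)) = 0 + 11201/(-25040 + 3762) = 0 + 11201/(-21278) = 0 + 11201*(-1/21278) = 0 - 11201/21278 = -11201/21278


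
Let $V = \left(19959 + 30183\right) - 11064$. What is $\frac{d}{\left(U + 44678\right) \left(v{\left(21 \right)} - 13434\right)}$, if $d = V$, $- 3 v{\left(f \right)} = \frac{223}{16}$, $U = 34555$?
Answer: $- \frac{625248}{17036547605} \approx -3.67 \cdot 10^{-5}$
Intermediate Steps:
$v{\left(f \right)} = - \frac{223}{48}$ ($v{\left(f \right)} = - \frac{223 \cdot \frac{1}{16}}{3} = \left(- \frac{1}{3}\right) \frac{223}{16} = - \frac{223}{48}$)
$V = 39078$ ($V = 50142 - 11064 = 39078$)
$d = 39078$
$\frac{d}{\left(U + 44678\right) \left(v{\left(21 \right)} - 13434\right)} = \frac{39078}{\left(34555 + 44678\right) \left(- \frac{223}{48} - 13434\right)} = \frac{39078}{79233 \left(- \frac{645055}{48}\right)} = \frac{39078}{- \frac{17036547605}{16}} = 39078 \left(- \frac{16}{17036547605}\right) = - \frac{625248}{17036547605}$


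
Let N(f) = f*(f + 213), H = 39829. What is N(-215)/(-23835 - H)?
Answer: -215/31832 ≈ -0.0067542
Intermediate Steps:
N(f) = f*(213 + f)
N(-215)/(-23835 - H) = (-215*(213 - 215))/(-23835 - 1*39829) = (-215*(-2))/(-23835 - 39829) = 430/(-63664) = 430*(-1/63664) = -215/31832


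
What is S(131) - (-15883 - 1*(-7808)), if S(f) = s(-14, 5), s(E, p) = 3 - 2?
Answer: 8076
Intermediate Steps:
s(E, p) = 1
S(f) = 1
S(131) - (-15883 - 1*(-7808)) = 1 - (-15883 - 1*(-7808)) = 1 - (-15883 + 7808) = 1 - 1*(-8075) = 1 + 8075 = 8076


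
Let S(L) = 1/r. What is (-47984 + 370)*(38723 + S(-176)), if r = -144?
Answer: -132750474577/72 ≈ -1.8438e+9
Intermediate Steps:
S(L) = -1/144 (S(L) = 1/(-144) = -1/144)
(-47984 + 370)*(38723 + S(-176)) = (-47984 + 370)*(38723 - 1/144) = -47614*5576111/144 = -132750474577/72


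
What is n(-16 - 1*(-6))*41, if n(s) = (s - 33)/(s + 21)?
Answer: -1763/11 ≈ -160.27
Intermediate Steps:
n(s) = (-33 + s)/(21 + s)
n(-16 - 1*(-6))*41 = ((-33 + (-16 - 1*(-6)))/(21 + (-16 - 1*(-6))))*41 = ((-33 + (-16 + 6))/(21 + (-16 + 6)))*41 = ((-33 - 10)/(21 - 10))*41 = (-43/11)*41 = ((1/11)*(-43))*41 = -43/11*41 = -1763/11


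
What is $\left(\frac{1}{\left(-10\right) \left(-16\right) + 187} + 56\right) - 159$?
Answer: $- \frac{35740}{347} \approx -103.0$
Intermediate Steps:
$\left(\frac{1}{\left(-10\right) \left(-16\right) + 187} + 56\right) - 159 = \left(\frac{1}{160 + 187} + 56\right) - 159 = \left(\frac{1}{347} + 56\right) - 159 = \frac{19433}{347} - 159 = - \frac{35740}{347}$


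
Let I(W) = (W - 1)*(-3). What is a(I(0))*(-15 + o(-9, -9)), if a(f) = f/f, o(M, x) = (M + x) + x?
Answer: -42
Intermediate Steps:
I(W) = 3 - 3*W (I(W) = (-1 + W)*(-3) = 3 - 3*W)
o(M, x) = M + 2*x
a(f) = 1
a(I(0))*(-15 + o(-9, -9)) = 1*(-15 + (-9 + 2*(-9))) = 1*(-15 + (-9 - 18)) = 1*(-15 - 27) = 1*(-42) = -42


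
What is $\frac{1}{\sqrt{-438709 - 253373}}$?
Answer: $- \frac{i \sqrt{76898}}{230694} \approx - 0.001202 i$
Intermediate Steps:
$\frac{1}{\sqrt{-438709 - 253373}} = \frac{1}{\sqrt{-692082}} = \frac{1}{3 i \sqrt{76898}} = - \frac{i \sqrt{76898}}{230694}$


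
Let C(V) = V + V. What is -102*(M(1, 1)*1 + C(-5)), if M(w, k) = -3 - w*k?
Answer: 1428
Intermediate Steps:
C(V) = 2*V
M(w, k) = -3 - k*w
-102*(M(1, 1)*1 + C(-5)) = -102*((-3 - 1*1*1)*1 + 2*(-5)) = -102*((-3 - 1)*1 - 10) = -102*(-4*1 - 10) = -102*(-4 - 10) = -102*(-14) = 1428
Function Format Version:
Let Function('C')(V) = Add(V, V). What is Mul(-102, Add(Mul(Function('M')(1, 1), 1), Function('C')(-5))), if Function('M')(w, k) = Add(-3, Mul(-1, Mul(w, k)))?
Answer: 1428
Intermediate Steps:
Function('C')(V) = Mul(2, V)
Function('M')(w, k) = Add(-3, Mul(-1, k, w)) (Function('M')(w, k) = Add(-3, Mul(-1, Mul(k, w))) = Add(-3, Mul(-1, k, w)))
Mul(-102, Add(Mul(Function('M')(1, 1), 1), Function('C')(-5))) = Mul(-102, Add(Mul(Add(-3, Mul(-1, 1, 1)), 1), Mul(2, -5))) = Mul(-102, Add(Mul(Add(-3, -1), 1), -10)) = Mul(-102, Add(Mul(-4, 1), -10)) = Mul(-102, Add(-4, -10)) = Mul(-102, -14) = 1428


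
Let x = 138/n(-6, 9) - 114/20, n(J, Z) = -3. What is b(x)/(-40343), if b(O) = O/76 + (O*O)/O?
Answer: 39809/30660680 ≈ 0.0012984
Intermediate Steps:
x = -517/10 (x = 138/(-3) - 114/20 = 138*(-⅓) - 114*1/20 = -46 - 57/10 = -517/10 ≈ -51.700)
b(O) = 77*O/76 (b(O) = O*(1/76) + O²/O = O/76 + O = 77*O/76)
b(x)/(-40343) = ((77/76)*(-517/10))/(-40343) = -39809/760*(-1/40343) = 39809/30660680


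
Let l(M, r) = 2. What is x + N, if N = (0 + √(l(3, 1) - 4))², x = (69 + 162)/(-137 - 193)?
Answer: -27/10 ≈ -2.7000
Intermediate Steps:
x = -7/10 (x = 231/(-330) = 231*(-1/330) = -7/10 ≈ -0.70000)
N = -2 (N = (0 + √(2 - 4))² = (0 + √(-2))² = (0 + I*√2)² = (I*√2)² = -2)
x + N = -7/10 - 2 = -27/10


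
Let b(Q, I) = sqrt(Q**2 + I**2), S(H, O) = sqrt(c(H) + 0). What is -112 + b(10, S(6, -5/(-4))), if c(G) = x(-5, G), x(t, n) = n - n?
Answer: -102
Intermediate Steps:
x(t, n) = 0
c(G) = 0
S(H, O) = 0 (S(H, O) = sqrt(0 + 0) = sqrt(0) = 0)
b(Q, I) = sqrt(I**2 + Q**2)
-112 + b(10, S(6, -5/(-4))) = -112 + sqrt(0**2 + 10**2) = -112 + sqrt(0 + 100) = -112 + sqrt(100) = -112 + 10 = -102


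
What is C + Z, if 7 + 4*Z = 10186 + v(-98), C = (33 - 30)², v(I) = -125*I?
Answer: 22465/4 ≈ 5616.3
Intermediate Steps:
C = 9 (C = 3² = 9)
Z = 22429/4 (Z = -7/4 + (10186 - 125*(-98))/4 = -7/4 + (10186 + 12250)/4 = -7/4 + (¼)*22436 = -7/4 + 5609 = 22429/4 ≈ 5607.3)
C + Z = 9 + 22429/4 = 22465/4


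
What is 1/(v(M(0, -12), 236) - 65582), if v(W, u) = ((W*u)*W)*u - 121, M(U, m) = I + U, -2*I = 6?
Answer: 1/435561 ≈ 2.2959e-6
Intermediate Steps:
I = -3 (I = -½*6 = -3)
M(U, m) = -3 + U
v(W, u) = -121 + W²*u² (v(W, u) = (u*W²)*u - 121 = W²*u² - 121 = -121 + W²*u²)
1/(v(M(0, -12), 236) - 65582) = 1/((-121 + (-3 + 0)²*236²) - 65582) = 1/((-121 + (-3)²*55696) - 65582) = 1/((-121 + 9*55696) - 65582) = 1/((-121 + 501264) - 65582) = 1/(501143 - 65582) = 1/435561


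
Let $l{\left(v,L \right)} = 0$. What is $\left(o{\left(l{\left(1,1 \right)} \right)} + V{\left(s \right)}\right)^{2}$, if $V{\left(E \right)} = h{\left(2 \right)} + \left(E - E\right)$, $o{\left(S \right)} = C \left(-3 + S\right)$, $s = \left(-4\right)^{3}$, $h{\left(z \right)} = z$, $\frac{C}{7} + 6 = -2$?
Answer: $28900$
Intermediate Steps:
$C = -56$ ($C = -42 + 7 \left(-2\right) = -42 - 14 = -56$)
$s = -64$
$o{\left(S \right)} = 168 - 56 S$ ($o{\left(S \right)} = - 56 \left(-3 + S\right) = 168 - 56 S$)
$V{\left(E \right)} = 2$ ($V{\left(E \right)} = 2 + \left(E - E\right) = 2 + 0 = 2$)
$\left(o{\left(l{\left(1,1 \right)} \right)} + V{\left(s \right)}\right)^{2} = \left(\left(168 - 0\right) + 2\right)^{2} = \left(\left(168 + 0\right) + 2\right)^{2} = \left(168 + 2\right)^{2} = 170^{2} = 28900$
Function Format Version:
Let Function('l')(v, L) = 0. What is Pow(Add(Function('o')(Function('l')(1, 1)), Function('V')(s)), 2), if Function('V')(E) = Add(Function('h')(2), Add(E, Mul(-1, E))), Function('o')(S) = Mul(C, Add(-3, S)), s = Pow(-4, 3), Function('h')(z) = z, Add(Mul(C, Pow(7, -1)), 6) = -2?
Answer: 28900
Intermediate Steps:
C = -56 (C = Add(-42, Mul(7, -2)) = Add(-42, -14) = -56)
s = -64
Function('o')(S) = Add(168, Mul(-56, S)) (Function('o')(S) = Mul(-56, Add(-3, S)) = Add(168, Mul(-56, S)))
Function('V')(E) = 2 (Function('V')(E) = Add(2, Add(E, Mul(-1, E))) = Add(2, 0) = 2)
Pow(Add(Function('o')(Function('l')(1, 1)), Function('V')(s)), 2) = Pow(Add(Add(168, Mul(-56, 0)), 2), 2) = Pow(Add(Add(168, 0), 2), 2) = Pow(Add(168, 2), 2) = Pow(170, 2) = 28900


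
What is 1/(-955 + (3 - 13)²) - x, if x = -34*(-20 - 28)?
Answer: -1395361/855 ≈ -1632.0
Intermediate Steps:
x = 1632 (x = -34*(-48) = 1632)
1/(-955 + (3 - 13)²) - x = 1/(-955 + (3 - 13)²) - 1*1632 = 1/(-955 + (-10)²) - 1632 = 1/(-955 + 100) - 1632 = 1/(-855) - 1632 = -1/855 - 1632 = -1395361/855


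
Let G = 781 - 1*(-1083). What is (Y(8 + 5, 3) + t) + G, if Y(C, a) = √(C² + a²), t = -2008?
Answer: -144 + √178 ≈ -130.66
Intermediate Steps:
G = 1864 (G = 781 + 1083 = 1864)
(Y(8 + 5, 3) + t) + G = (√((8 + 5)² + 3²) - 2008) + 1864 = (√(13² + 9) - 2008) + 1864 = (√(169 + 9) - 2008) + 1864 = (√178 - 2008) + 1864 = (-2008 + √178) + 1864 = -144 + √178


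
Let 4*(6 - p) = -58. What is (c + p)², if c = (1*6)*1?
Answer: 2809/4 ≈ 702.25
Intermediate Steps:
c = 6 (c = 6*1 = 6)
p = 41/2 (p = 6 - ¼*(-58) = 6 + 29/2 = 41/2 ≈ 20.500)
(c + p)² = (6 + 41/2)² = (53/2)² = 2809/4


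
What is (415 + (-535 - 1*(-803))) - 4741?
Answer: -4058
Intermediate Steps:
(415 + (-535 - 1*(-803))) - 4741 = (415 + (-535 + 803)) - 4741 = (415 + 268) - 4741 = 683 - 4741 = -4058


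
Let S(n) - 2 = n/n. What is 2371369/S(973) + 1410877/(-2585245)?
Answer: 471581970598/596595 ≈ 7.9046e+5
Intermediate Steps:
S(n) = 3 (S(n) = 2 + n/n = 2 + 1 = 3)
2371369/S(973) + 1410877/(-2585245) = 2371369/3 + 1410877/(-2585245) = 2371369*(⅓) + 1410877*(-1/2585245) = 2371369/3 - 108529/198865 = 471581970598/596595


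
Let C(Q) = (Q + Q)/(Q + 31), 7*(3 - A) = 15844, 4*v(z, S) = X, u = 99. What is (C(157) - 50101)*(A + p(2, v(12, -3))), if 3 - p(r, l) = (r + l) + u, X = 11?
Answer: 311348397081/2632 ≈ 1.1829e+8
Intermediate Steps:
v(z, S) = 11/4 (v(z, S) = (¼)*11 = 11/4)
A = -15823/7 (A = 3 - ⅐*15844 = 3 - 15844/7 = -15823/7 ≈ -2260.4)
p(r, l) = -96 - l - r (p(r, l) = 3 - ((r + l) + 99) = 3 - ((l + r) + 99) = 3 - (99 + l + r) = 3 + (-99 - l - r) = -96 - l - r)
C(Q) = 2*Q/(31 + Q) (C(Q) = (2*Q)/(31 + Q) = 2*Q/(31 + Q))
(C(157) - 50101)*(A + p(2, v(12, -3))) = (2*157/(31 + 157) - 50101)*(-15823/7 + (-96 - 1*11/4 - 1*2)) = (2*157/188 - 50101)*(-15823/7 + (-96 - 11/4 - 2)) = (2*157*(1/188) - 50101)*(-15823/7 - 403/4) = (157/94 - 50101)*(-66113/28) = -4709337/94*(-66113/28) = 311348397081/2632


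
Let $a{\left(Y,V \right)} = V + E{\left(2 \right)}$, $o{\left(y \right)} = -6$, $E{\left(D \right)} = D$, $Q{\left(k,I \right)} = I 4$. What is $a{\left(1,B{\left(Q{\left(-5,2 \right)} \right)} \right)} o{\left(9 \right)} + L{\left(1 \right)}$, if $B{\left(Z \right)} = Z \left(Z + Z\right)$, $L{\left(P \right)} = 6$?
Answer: $-774$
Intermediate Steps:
$Q{\left(k,I \right)} = 4 I$
$B{\left(Z \right)} = 2 Z^{2}$ ($B{\left(Z \right)} = Z 2 Z = 2 Z^{2}$)
$a{\left(Y,V \right)} = 2 + V$ ($a{\left(Y,V \right)} = V + 2 = 2 + V$)
$a{\left(1,B{\left(Q{\left(-5,2 \right)} \right)} \right)} o{\left(9 \right)} + L{\left(1 \right)} = \left(2 + 2 \left(4 \cdot 2\right)^{2}\right) \left(-6\right) + 6 = \left(2 + 2 \cdot 8^{2}\right) \left(-6\right) + 6 = \left(2 + 2 \cdot 64\right) \left(-6\right) + 6 = \left(2 + 128\right) \left(-6\right) + 6 = 130 \left(-6\right) + 6 = -780 + 6 = -774$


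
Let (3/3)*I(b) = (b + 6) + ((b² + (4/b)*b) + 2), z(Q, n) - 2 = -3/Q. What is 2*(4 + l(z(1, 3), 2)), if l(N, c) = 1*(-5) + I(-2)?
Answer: 26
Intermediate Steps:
z(Q, n) = 2 - 3/Q
I(b) = 12 + b + b² (I(b) = (b + 6) + ((b² + (4/b)*b) + 2) = (6 + b) + ((b² + 4) + 2) = (6 + b) + ((4 + b²) + 2) = (6 + b) + (6 + b²) = 12 + b + b²)
l(N, c) = 9 (l(N, c) = 1*(-5) + (12 - 2 + (-2)²) = -5 + (12 - 2 + 4) = -5 + 14 = 9)
2*(4 + l(z(1, 3), 2)) = 2*(4 + 9) = 2*13 = 26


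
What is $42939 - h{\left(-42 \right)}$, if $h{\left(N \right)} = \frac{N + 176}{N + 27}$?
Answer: $\frac{644219}{15} \approx 42948.0$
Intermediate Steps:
$h{\left(N \right)} = \frac{176 + N}{27 + N}$
$42939 - h{\left(-42 \right)} = 42939 - \frac{176 - 42}{27 - 42} = 42939 - \frac{1}{-15} \cdot 134 = 42939 - \left(- \frac{1}{15}\right) 134 = 42939 - - \frac{134}{15} = 42939 + \frac{134}{15} = \frac{644219}{15}$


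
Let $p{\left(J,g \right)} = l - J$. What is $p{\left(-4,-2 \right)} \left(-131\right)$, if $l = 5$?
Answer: $-1179$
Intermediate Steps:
$p{\left(J,g \right)} = 5 - J$
$p{\left(-4,-2 \right)} \left(-131\right) = \left(5 - -4\right) \left(-131\right) = \left(5 + 4\right) \left(-131\right) = 9 \left(-131\right) = -1179$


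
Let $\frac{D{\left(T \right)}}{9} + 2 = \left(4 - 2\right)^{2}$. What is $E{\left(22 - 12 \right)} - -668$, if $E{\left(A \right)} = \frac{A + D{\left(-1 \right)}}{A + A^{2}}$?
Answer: $\frac{36754}{55} \approx 668.25$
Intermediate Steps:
$D{\left(T \right)} = 18$ ($D{\left(T \right)} = -18 + 9 \left(4 - 2\right)^{2} = -18 + 9 \cdot 2^{2} = -18 + 9 \cdot 4 = -18 + 36 = 18$)
$E{\left(A \right)} = \frac{18 + A}{A + A^{2}}$ ($E{\left(A \right)} = \frac{A + 18}{A + A^{2}} = \frac{18 + A}{A + A^{2}}$)
$E{\left(22 - 12 \right)} - -668 = \frac{18 + \left(22 - 12\right)}{\left(22 - 12\right) \left(1 + \left(22 - 12\right)\right)} - -668 = \frac{18 + 10}{10 \left(1 + 10\right)} + 668 = \frac{1}{10} \cdot \frac{1}{11} \cdot 28 + 668 = \frac{14}{55} + 668 = \frac{36754}{55}$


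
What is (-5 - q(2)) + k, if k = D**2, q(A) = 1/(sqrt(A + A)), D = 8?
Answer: 117/2 ≈ 58.500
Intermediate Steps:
q(A) = sqrt(2)/(2*sqrt(A)) (q(A) = 1/(sqrt(2*A)) = 1/(sqrt(2)*sqrt(A)) = sqrt(2)/(2*sqrt(A)))
k = 64 (k = 8**2 = 64)
(-5 - q(2)) + k = (-5 - sqrt(2)/(2*sqrt(2))) + 64 = (-5 - sqrt(2)*sqrt(2)/2/2) + 64 = (-5 - 1*1/2) + 64 = (-5 - 1/2) + 64 = -11/2 + 64 = 117/2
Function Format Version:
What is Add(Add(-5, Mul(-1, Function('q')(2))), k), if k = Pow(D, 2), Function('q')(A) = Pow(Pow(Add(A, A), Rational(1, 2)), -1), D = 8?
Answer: Rational(117, 2) ≈ 58.500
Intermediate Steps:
Function('q')(A) = Mul(Rational(1, 2), Pow(2, Rational(1, 2)), Pow(A, Rational(-1, 2))) (Function('q')(A) = Pow(Pow(Mul(2, A), Rational(1, 2)), -1) = Pow(Mul(Pow(2, Rational(1, 2)), Pow(A, Rational(1, 2))), -1) = Mul(Rational(1, 2), Pow(2, Rational(1, 2)), Pow(A, Rational(-1, 2))))
k = 64 (k = Pow(8, 2) = 64)
Add(Add(-5, Mul(-1, Function('q')(2))), k) = Add(Add(-5, Mul(-1, Mul(Rational(1, 2), Pow(2, Rational(1, 2)), Pow(2, Rational(-1, 2))))), 64) = Add(Add(-5, Mul(-1, Mul(Rational(1, 2), Pow(2, Rational(1, 2)), Mul(Rational(1, 2), Pow(2, Rational(1, 2)))))), 64) = Add(Add(-5, Mul(-1, Rational(1, 2))), 64) = Add(Add(-5, Rational(-1, 2)), 64) = Add(Rational(-11, 2), 64) = Rational(117, 2)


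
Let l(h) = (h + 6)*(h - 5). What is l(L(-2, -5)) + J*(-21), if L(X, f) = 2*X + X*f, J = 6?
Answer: -114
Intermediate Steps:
l(h) = (-5 + h)*(6 + h) (l(h) = (6 + h)*(-5 + h) = (-5 + h)*(6 + h))
l(L(-2, -5)) + J*(-21) = (-30 - 2*(2 - 5) + (-2*(2 - 5))²) + 6*(-21) = (-30 - 2*(-3) + (-2*(-3))²) - 126 = (-30 + 6 + 6²) - 126 = (-30 + 6 + 36) - 126 = 12 - 126 = -114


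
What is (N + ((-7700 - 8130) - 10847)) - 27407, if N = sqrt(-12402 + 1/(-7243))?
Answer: -54084 + I*sqrt(650621936941)/7243 ≈ -54084.0 + 111.36*I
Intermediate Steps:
N = I*sqrt(650621936941)/7243 (N = sqrt(-12402 - 1/7243) = sqrt(-89827687/7243) = I*sqrt(650621936941)/7243 ≈ 111.36*I)
(N + ((-7700 - 8130) - 10847)) - 27407 = (I*sqrt(650621936941)/7243 + ((-7700 - 8130) - 10847)) - 27407 = (I*sqrt(650621936941)/7243 + (-15830 - 10847)) - 27407 = (I*sqrt(650621936941)/7243 - 26677) - 27407 = (-26677 + I*sqrt(650621936941)/7243) - 27407 = -54084 + I*sqrt(650621936941)/7243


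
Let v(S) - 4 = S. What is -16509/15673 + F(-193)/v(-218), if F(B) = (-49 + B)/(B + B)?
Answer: -683751151/647326246 ≈ -1.0563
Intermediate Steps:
v(S) = 4 + S
F(B) = (-49 + B)/(2*B) (F(B) = (-49 + B)/((2*B)) = (-49 + B)*(1/(2*B)) = (-49 + B)/(2*B))
-16509/15673 + F(-193)/v(-218) = -16509/15673 + ((1/2)*(-49 - 193)/(-193))/(4 - 218) = -16509*1/15673 + ((1/2)*(-1/193)*(-242))/(-214) = -16509/15673 + (121/193)*(-1/214) = -16509/15673 - 121/41302 = -683751151/647326246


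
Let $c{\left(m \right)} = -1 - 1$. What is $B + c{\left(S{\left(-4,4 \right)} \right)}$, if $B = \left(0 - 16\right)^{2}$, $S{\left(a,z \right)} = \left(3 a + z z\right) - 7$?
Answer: $254$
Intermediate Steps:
$S{\left(a,z \right)} = -7 + z^{2} + 3 a$ ($S{\left(a,z \right)} = \left(3 a + z^{2}\right) - 7 = \left(z^{2} + 3 a\right) - 7 = -7 + z^{2} + 3 a$)
$c{\left(m \right)} = -2$
$B = 256$ ($B = \left(-16\right)^{2} = 256$)
$B + c{\left(S{\left(-4,4 \right)} \right)} = 256 - 2 = 254$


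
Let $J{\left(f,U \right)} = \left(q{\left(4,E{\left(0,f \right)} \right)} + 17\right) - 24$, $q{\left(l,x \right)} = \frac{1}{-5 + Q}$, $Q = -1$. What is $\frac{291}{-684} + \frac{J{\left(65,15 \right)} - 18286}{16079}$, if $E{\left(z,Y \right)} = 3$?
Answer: $- \frac{5730505}{3666012} \approx -1.5631$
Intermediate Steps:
$q{\left(l,x \right)} = - \frac{1}{6}$ ($q{\left(l,x \right)} = \frac{1}{-5 - 1} = \frac{1}{-6} = - \frac{1}{6}$)
$J{\left(f,U \right)} = - \frac{43}{6}$ ($J{\left(f,U \right)} = \left(- \frac{1}{6} + 17\right) - 24 = \frac{101}{6} - 24 = - \frac{43}{6}$)
$\frac{291}{-684} + \frac{J{\left(65,15 \right)} - 18286}{16079} = \frac{291}{-684} + \frac{- \frac{43}{6} - 18286}{16079} = 291 \left(- \frac{1}{684}\right) - \frac{109759}{96474} = - \frac{97}{228} - \frac{109759}{96474} = - \frac{5730505}{3666012}$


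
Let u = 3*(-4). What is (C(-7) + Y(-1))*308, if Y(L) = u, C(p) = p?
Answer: -5852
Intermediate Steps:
u = -12
Y(L) = -12
(C(-7) + Y(-1))*308 = (-7 - 12)*308 = -19*308 = -5852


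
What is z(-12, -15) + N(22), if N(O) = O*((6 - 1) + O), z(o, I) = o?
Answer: 582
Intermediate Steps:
N(O) = O*(5 + O)
z(-12, -15) + N(22) = -12 + 22*(5 + 22) = -12 + 22*27 = -12 + 594 = 582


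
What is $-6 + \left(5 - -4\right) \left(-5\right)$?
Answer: $-51$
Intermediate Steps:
$-6 + \left(5 - -4\right) \left(-5\right) = -6 + \left(5 + 4\right) \left(-5\right) = -6 + 9 \left(-5\right) = -6 - 45 = -51$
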